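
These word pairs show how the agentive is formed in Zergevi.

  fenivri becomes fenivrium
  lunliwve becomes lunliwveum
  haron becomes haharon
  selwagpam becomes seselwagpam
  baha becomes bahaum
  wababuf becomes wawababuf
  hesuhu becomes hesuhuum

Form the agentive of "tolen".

baha and selwagpam both have last vowel 'a' yet inflect differently (bahaum, seselwagpam), so the last vowel is not what conditions the rule; whether the stem ends in a vowel or a consonant is.
"tolen" ends in a consonant. The stems ending in a consonant (selwagpam → seselwagpam, wababuf → wawababuf, haron → haharon) repeat the first consonant+vowel as a prefix.
The other pattern: stems ending in a vowel add -um.
So tolen → totolen.

totolen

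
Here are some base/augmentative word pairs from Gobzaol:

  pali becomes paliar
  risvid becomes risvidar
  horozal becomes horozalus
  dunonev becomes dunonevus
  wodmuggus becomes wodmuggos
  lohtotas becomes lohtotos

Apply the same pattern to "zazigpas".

lohtotas and horozal both have last vowel 'a' yet inflect differently (lohtotos, horozalus), so the last vowel is not what conditions the rule; the final letter is.
"zazigpas" ends in -s. The stems ending in -s (wodmuggus → wodmuggos, lohtotas → lohtotos) change the last vowel to 'o'.
So zazigpas → zazigpos.

zazigpos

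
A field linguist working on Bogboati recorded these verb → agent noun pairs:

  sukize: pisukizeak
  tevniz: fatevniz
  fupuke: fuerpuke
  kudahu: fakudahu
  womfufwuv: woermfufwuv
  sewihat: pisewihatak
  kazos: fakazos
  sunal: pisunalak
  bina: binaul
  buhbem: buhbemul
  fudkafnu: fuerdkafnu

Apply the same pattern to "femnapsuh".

feermnapsuh

sukize and fupuke both end in -e yet inflect differently (pisukizeak, fuerpuke), so the final letter is not what conditions the rule; the first letter is.
"femnapsuh" begins with f-. The stems beginning with f- (fupuke → fuerpuke, fudkafnu → fuerdkafnu) insert -er- after the first vowel.
The other patterns: stems beginning with b- add -ul; stems beginning with s- add pi- … -ak around the stem; stems beginning with k- or t- add the prefix fa-.
So femnapsuh → feermnapsuh.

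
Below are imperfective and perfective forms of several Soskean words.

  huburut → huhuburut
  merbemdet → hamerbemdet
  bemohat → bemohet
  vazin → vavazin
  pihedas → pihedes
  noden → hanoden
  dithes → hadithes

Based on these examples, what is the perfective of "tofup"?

totofup

"tofup" has last vowel 'u'. The one such stem in the data (huburut → huhuburut) repeats the first consonant+vowel as a prefix (as does vazin), so the same rule applies.
So tofup → totofup.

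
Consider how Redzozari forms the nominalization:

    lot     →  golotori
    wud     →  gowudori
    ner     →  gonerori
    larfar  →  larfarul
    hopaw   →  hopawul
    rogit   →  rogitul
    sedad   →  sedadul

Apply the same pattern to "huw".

gohuwori

ner and larfar both end in -r yet inflect differently (gonerori, larfarul), so the final letter is not what conditions the rule; the number of vowels is.
"huw" has 1 vowel. The stems with 1 vowel (lot → golotori, wud → gowudori, ner → gonerori) add go- … -ori around the stem.
The other pattern: stems with 2 vowels add -ul.
So huw → gohuwori.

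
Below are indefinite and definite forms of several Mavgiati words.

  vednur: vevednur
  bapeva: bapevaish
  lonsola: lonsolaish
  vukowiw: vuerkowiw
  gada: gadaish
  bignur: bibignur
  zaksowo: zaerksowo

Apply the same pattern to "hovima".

hovimaish

bignur and bapeva both begin with b- yet inflect differently (bibignur, bapevaish), so the first letter is not what conditions the rule; the final letter is.
"hovima" ends in -a. The stems ending in -a (bapeva → bapevaish, lonsola → lonsolaish, gada → gadaish) add -ish.
The other patterns: stems ending in -r repeat the first consonant+vowel as a prefix; stems ending in -o or -w insert -er- after the first vowel.
So hovima → hovimaish.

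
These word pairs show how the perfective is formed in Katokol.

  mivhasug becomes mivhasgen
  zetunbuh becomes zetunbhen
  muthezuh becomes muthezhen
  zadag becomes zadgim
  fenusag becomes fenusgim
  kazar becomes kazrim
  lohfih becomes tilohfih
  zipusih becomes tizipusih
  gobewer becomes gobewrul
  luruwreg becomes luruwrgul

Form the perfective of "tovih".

titovih

mivhasug and zadag both end in -g yet inflect differently (mivhasgen, zadgim), so the final letter is not what conditions the rule; the last vowel is.
"tovih" has last vowel 'i'. The stems whose last vowel is 'i' (lohfih → tilohfih, zipusih → tizipusih) add the prefix ti-.
The other patterns: stems whose last vowel is 'u' delete the last vowel and add -en; stems whose last vowel is 'a' delete the last vowel and add -im; stems whose last vowel is 'e' delete the last vowel and add -ul.
So tovih → titovih.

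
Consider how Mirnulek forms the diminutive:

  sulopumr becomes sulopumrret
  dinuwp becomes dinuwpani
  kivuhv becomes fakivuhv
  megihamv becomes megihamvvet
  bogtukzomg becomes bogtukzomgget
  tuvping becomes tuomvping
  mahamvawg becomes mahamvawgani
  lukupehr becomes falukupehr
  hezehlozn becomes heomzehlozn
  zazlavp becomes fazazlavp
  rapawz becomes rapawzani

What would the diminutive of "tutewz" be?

tutewzani

mahamvawg and bogtukzomg both end in -g yet inflect differently (mahamvawgani, bogtukzomgget), so the final letter is not what conditions the rule; the second-to-last letter is.
"tutewz" has second-to-last letter 'w'. The stems whose second-to-last letter is 'w' (rapawz → rapawzani, mahamvawg → mahamvawgani, dinuwp → dinuwpani) add -ani.
The other patterns: stems whose second-to-last letter is 'm' double the final consonant and add -et; stems whose second-to-last letter is 'n' or 'z' insert -om- after the first vowel; stems whose second-to-last letter is 'h' or 'v' add the prefix fa-.
So tutewz → tutewzani.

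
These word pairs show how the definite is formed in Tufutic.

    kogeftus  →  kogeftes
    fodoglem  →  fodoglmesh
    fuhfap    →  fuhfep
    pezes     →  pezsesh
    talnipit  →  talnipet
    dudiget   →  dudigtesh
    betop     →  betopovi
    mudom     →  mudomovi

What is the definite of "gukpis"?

gukpes

mudom and fodoglem both end in -m yet inflect differently (mudomovi, fodoglmesh), so the final letter is not what conditions the rule; the last vowel is.
"gukpis" has last vowel 'i'. The one such stem in the data (talnipit → talnipet) changes the last vowel to 'e' (as do kogeftus, fuhfap), so the same rule applies.
So gukpis → gukpes.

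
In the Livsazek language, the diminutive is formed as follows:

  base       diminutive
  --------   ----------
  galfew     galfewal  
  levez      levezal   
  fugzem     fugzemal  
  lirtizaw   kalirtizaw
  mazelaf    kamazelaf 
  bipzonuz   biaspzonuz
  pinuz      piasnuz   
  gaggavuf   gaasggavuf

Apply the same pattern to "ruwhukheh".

ruwhukhehal

"ruwhukheh" has last vowel 'e'. The stems whose last vowel is 'e' (galfew → galfewal, levez → levezal, fugzem → fugzemal) add -al.
The other patterns: stems whose last vowel is 'a' add the prefix ka-; stems whose last vowel is 'u' insert -as- after the first vowel.
So ruwhukheh → ruwhukhehal.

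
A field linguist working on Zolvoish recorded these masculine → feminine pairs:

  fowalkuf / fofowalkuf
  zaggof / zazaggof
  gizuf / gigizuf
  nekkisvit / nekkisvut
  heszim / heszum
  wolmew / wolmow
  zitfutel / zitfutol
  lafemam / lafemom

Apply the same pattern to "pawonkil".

pawonkul

heszim and lafemam both end in -m yet inflect differently (heszum, lafemom), so the final letter is not what conditions the rule; the last vowel is.
"pawonkil" has last vowel 'i'. The stems whose last vowel is 'i' (nekkisvit → nekkisvut, heszim → heszum) change the last vowel to 'u'.
So pawonkil → pawonkul.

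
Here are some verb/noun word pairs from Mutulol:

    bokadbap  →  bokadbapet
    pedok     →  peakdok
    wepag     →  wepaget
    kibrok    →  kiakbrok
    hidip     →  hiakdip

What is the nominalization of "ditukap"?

ditukapet

bokadbap and hidip both end in -p yet inflect differently (bokadbapet, hiakdip), so the final letter is not what conditions the rule; the last vowel is.
"ditukap" has last vowel 'a'. The stems whose last vowel is 'a' (bokadbap → bokadbapet, wepag → wepaget) add -et.
The other pattern: stems whose last vowel is 'i' or 'o' insert -ak- after the first vowel.
So ditukap → ditukapet.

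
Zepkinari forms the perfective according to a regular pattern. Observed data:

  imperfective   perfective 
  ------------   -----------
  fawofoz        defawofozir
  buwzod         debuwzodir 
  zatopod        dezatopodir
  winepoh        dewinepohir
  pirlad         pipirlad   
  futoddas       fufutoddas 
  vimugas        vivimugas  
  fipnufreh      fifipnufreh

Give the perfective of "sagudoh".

desagudohir

"sagudoh" has last vowel 'o'. The stems whose last vowel is 'o' (fawofoz → defawofozir, buwzod → debuwzodir, zatopod → dezatopodir) add de- … -ir around the stem.
So sagudoh → desagudohir.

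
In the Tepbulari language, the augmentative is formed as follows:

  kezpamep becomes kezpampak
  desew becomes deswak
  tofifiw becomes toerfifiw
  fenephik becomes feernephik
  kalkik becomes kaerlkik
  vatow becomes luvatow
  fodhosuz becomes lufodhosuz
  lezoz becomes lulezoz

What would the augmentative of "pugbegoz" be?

desew and tofifiw both end in -w yet inflect differently (deswak, toerfifiw), so the final letter is not what conditions the rule; the last vowel is.
"pugbegoz" has last vowel 'o'. The stems whose last vowel is 'o' (vatow → luvatow, lezoz → lulezoz) add the prefix lu-.
So pugbegoz → lupugbegoz.

lupugbegoz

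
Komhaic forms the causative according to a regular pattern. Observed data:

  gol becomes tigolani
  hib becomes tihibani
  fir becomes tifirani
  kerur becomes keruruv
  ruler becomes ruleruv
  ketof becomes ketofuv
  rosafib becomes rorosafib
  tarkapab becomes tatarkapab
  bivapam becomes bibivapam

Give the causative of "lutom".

fir and kerur both end in -r yet inflect differently (tifirani, keruruv), so the final letter is not what conditions the rule; the number of vowels is.
"lutom" has 2 vowels. The stems with 2 vowels (kerur → keruruv, ruler → ruleruv, ketof → ketofuv) add -uv.
The other patterns: stems with 1 vowel add ti- … -ani around the stem; stems with 3 vowels repeat the first consonant+vowel as a prefix.
So lutom → lutomuv.

lutomuv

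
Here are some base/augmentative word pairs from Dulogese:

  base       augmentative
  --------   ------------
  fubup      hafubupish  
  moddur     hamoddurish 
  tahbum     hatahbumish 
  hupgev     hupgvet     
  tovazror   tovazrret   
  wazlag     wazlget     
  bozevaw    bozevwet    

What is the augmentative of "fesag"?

fesget

"fesag" has last vowel 'a'. The stems whose last vowel is 'a' (wazlag → wazlget, bozevaw → bozevwet) delete the last vowel and add -et.
So fesag → fesget.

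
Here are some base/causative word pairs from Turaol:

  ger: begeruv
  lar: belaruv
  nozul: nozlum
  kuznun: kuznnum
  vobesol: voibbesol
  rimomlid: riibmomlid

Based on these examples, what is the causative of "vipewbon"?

nozul and vobesol both end in -l yet inflect differently (nozlum, voibbesol), so the final letter is not what conditions the rule; the number of vowels is.
"vipewbon" has 3 vowels. The stems with 3 vowels (vobesol → voibbesol, rimomlid → riibmomlid) insert -ib- after the first vowel.
So vipewbon → viibpewbon.

viibpewbon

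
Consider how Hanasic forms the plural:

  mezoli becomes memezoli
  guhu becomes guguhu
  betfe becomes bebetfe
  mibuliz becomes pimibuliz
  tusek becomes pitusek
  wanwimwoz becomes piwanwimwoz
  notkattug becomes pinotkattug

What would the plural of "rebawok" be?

pirebawok

"rebawok" ends in a consonant. The stems ending in a consonant (mibuliz → pimibuliz, tusek → pitusek, wanwimwoz → piwanwimwoz) add the prefix pi-.
So rebawok → pirebawok.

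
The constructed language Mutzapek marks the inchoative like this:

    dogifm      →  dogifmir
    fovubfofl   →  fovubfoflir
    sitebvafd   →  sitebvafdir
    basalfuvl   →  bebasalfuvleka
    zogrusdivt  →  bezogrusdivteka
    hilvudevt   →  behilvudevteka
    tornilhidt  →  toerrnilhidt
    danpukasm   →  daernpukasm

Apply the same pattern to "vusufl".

vusuflir

fovubfofl and basalfuvl both end in -l yet inflect differently (fovubfoflir, bebasalfuvleka), so the final letter is not what conditions the rule; the second-to-last letter is.
"vusufl" has second-to-last letter 'f'. The stems whose second-to-last letter is 'f' (dogifm → dogifmir, fovubfofl → fovubfoflir, sitebvafd → sitebvafdir) add -ir.
The other patterns: stems whose second-to-last letter is 'v' add be- … -eka around the stem; stems whose second-to-last letter is 'd' or 's' insert -er- after the first vowel.
So vusufl → vusuflir.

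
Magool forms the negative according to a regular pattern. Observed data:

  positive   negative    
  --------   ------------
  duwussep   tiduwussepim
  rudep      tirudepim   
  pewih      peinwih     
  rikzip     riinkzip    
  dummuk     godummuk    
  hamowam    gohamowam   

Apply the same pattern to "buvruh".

gobuvruh

duwussep and rikzip both end in -p yet inflect differently (tiduwussepim, riinkzip), so the final letter is not what conditions the rule; the last vowel is.
"buvruh" has last vowel 'u'. The one such stem in the data (dummuk → godummuk) adds the prefix go-, so the same rule applies.
So buvruh → gobuvruh.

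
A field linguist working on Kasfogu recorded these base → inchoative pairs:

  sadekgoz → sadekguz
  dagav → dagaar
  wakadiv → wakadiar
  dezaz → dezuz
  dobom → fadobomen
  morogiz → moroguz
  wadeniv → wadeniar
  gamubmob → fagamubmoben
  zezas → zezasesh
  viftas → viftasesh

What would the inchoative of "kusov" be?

kusoar

zezas and dezaz both have last vowel 'a' yet inflect differently (zezasesh, dezuz), so the last vowel is not what conditions the rule; the final letter is.
"kusov" ends in -v. The stems ending in -v (dagav → dagaar, wadeniv → wadeniar, wakadiv → wakadiar) drop the final letter and add -ar.
The other patterns: stems ending in -s add -esh; stems ending in -z change the last vowel to 'u'; stems ending in -b or -m add fa- … -en around the stem.
So kusov → kusoar.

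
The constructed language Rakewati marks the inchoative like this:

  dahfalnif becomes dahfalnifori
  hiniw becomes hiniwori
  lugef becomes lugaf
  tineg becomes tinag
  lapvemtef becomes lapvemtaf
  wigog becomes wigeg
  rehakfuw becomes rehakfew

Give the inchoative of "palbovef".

dahfalnif and lugef both end in -f yet inflect differently (dahfalnifori, lugaf), so the final letter is not what conditions the rule; the last vowel is.
"palbovef" has last vowel 'e'. The stems whose last vowel is 'e' (lugef → lugaf, tineg → tinag, lapvemtef → lapvemtaf) change the last vowel to 'a'.
The other patterns: stems whose last vowel is 'i' add -ori; stems whose last vowel is 'o' or 'u' change the last vowel to 'e'.
So palbovef → palbovaf.

palbovaf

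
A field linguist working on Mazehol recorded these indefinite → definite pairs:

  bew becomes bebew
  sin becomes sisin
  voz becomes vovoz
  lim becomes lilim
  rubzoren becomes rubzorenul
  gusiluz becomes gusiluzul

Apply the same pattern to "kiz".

kikiz

"kiz" has 1 vowel. The stems with 1 vowel (bew → bebew, sin → sisin, voz → vovoz) repeat the first consonant+vowel as a prefix.
So kiz → kikiz.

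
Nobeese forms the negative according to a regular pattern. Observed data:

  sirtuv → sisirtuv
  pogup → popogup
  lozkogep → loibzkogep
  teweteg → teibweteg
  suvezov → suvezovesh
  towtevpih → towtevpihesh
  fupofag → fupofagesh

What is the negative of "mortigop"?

mortigopesh

pogup and lozkogep both end in -p yet inflect differently (popogup, loibzkogep), so the final letter is not what conditions the rule; the last vowel is.
"mortigop" has last vowel 'o'. The one such stem in the data (suvezov → suvezovesh) adds -esh, so the same rule applies.
So mortigop → mortigopesh.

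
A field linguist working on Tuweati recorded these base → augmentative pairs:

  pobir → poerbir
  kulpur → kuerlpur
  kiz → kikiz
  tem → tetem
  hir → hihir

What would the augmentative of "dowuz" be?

pobir and hir both end in -r yet inflect differently (poerbir, hihir), so the final letter is not what conditions the rule; the number of vowels is.
"dowuz" has 2 vowels. The stems with 2 vowels (pobir → poerbir, kulpur → kuerlpur) insert -er- after the first vowel.
The other pattern: stems with 1 vowel repeat the first consonant+vowel as a prefix.
So dowuz → doerwuz.

doerwuz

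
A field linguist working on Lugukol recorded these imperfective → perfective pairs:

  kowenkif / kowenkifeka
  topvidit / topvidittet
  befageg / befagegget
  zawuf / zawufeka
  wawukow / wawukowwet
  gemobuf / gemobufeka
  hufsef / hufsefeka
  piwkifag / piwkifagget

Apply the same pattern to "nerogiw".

nerogiwwet

"nerogiw" ends in -w. The one such stem in the data (wawukow → wawukowwet) doubles the final consonant and adds -et (as do befageg, topvidit), so the same rule applies.
The other pattern: stems ending in -f add -eka.
So nerogiw → nerogiwwet.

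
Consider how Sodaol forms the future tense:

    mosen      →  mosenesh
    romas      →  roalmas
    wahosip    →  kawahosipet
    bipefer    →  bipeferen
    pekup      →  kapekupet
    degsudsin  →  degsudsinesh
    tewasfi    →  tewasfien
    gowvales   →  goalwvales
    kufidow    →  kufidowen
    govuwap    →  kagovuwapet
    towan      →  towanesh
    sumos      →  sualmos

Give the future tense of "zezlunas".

wahosip and degsudsin both have last vowel 'i' yet inflect differently (kawahosipet, degsudsinesh), so the last vowel is not what conditions the rule; the final letter is.
"zezlunas" ends in -s. The stems ending in -s (sumos → sualmos, gowvales → goalwvales, romas → roalmas) insert -al- after the first vowel.
So zezlunas → zealzlunas.

zealzlunas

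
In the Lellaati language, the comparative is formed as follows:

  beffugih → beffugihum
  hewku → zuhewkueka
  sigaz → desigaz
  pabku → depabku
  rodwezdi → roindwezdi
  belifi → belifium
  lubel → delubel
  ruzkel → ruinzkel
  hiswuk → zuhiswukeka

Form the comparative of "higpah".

"higpah" begins with h-. The stems beginning with h- (hewku → zuhewkueka, hiswuk → zuhiswukeka) add zu- … -eka around the stem.
So higpah → zuhigpaheka.

zuhigpaheka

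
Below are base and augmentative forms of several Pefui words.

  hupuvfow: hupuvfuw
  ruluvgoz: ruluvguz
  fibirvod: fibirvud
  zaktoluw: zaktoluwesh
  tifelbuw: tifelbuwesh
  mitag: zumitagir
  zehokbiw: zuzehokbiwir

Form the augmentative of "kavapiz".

zukavapizir

hupuvfow and zaktoluw both end in -w yet inflect differently (hupuvfuw, zaktoluwesh), so the final letter is not what conditions the rule; the last vowel is.
"kavapiz" has last vowel 'i'. The one such stem in the data (zehokbiw → zuzehokbiwir) adds zu- … -ir around the stem, so the same rule applies.
The other patterns: stems whose last vowel is 'o' change the last vowel to 'u'; stems whose last vowel is 'u' add -esh.
So kavapiz → zukavapizir.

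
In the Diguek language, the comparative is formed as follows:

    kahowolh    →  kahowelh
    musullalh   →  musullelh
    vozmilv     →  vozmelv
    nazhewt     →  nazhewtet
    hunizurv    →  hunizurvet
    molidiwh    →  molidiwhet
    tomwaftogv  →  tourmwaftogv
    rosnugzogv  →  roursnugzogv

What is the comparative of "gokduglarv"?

vozmilv and hunizurv both end in -v yet inflect differently (vozmelv, hunizurvet), so the final letter is not what conditions the rule; the second-to-last letter is.
"gokduglarv" has second-to-last letter 'r'. The one such stem in the data (hunizurv → hunizurvet) adds -et, so the same rule applies.
So gokduglarv → gokduglarvet.

gokduglarvet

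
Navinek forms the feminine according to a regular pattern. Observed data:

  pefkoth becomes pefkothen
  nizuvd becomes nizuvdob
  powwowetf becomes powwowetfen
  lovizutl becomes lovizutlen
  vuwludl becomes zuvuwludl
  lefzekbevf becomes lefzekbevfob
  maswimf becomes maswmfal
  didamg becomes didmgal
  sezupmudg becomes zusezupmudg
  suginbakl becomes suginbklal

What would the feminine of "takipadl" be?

vuwludl and suginbakl both end in -l yet inflect differently (zuvuwludl, suginbklal), so the final letter is not what conditions the rule; the second-to-last letter is.
"takipadl" has second-to-last letter 'd'. The stems whose second-to-last letter is 'd' (sezupmudg → zusezupmudg, vuwludl → zuvuwludl) add the prefix zu-.
So takipadl → zutakipadl.

zutakipadl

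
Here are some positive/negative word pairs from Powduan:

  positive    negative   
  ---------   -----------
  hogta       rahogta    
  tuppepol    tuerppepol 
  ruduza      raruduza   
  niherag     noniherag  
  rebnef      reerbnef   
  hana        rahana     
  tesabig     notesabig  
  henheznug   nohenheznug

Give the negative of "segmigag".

niherag and hana both have last vowel 'a' yet inflect differently (noniherag, rahana), so the last vowel is not what conditions the rule; the final letter is.
"segmigag" ends in -g. The stems ending in -g (niherag → noniherag, henheznug → nohenheznug, tesabig → notesabig) add the prefix no-.
The other patterns: stems ending in -a add the prefix ra-; stems ending in -f or -l insert -er- after the first vowel.
So segmigag → nosegmigag.

nosegmigag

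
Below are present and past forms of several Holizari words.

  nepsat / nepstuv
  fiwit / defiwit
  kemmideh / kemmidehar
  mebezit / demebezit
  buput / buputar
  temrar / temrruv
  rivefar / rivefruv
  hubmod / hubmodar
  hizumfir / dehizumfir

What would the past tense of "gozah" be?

temrar and hizumfir both end in -r yet inflect differently (temrruv, dehizumfir), so the final letter is not what conditions the rule; the last vowel is.
"gozah" has last vowel 'a'. The stems whose last vowel is 'a' (temrar → temrruv, rivefar → rivefruv, nepsat → nepstuv) delete the last vowel and add -uv.
So gozah → gozhuv.

gozhuv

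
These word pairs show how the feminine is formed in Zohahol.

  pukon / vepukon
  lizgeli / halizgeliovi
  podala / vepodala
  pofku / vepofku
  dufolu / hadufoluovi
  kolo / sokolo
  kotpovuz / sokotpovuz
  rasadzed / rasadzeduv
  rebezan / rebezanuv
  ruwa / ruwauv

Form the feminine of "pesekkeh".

vepesekkeh

rebezan and pukon both end in -n yet inflect differently (rebezanuv, vepukon), so the final letter is not what conditions the rule; the first letter is.
"pesekkeh" begins with p-. The stems beginning with p- (pukon → vepukon, podala → vepodala, pofku → vepofku) add the prefix ve-.
The other patterns: stems beginning with r- add -uv; stems beginning with k- add the prefix so-; stems beginning with d- or l- add ha- … -ovi around the stem.
So pesekkeh → vepesekkeh.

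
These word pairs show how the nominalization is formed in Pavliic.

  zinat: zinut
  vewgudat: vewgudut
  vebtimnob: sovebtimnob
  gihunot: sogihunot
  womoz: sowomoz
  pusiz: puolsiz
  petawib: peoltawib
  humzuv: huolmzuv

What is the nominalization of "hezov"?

"hezov" has last vowel 'o'. The stems whose last vowel is 'o' (vebtimnob → sovebtimnob, gihunot → sogihunot, womoz → sowomoz) add the prefix so-.
So hezov → sohezov.

sohezov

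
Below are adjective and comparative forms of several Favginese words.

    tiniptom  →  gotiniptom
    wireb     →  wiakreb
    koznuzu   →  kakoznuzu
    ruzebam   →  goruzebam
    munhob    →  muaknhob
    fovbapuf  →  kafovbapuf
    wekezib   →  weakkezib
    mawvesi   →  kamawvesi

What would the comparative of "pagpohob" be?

paakgpohob

tiniptom and munhob both have last vowel 'o' yet inflect differently (gotiniptom, muaknhob), so the last vowel is not what conditions the rule; the final letter is.
"pagpohob" ends in -b. The stems ending in -b (munhob → muaknhob, wekezib → weakkezib, wireb → wiakreb) insert -ak- after the first vowel.
The other patterns: stems ending in -m add the prefix go-; stems ending in -f, -i or -u add the prefix ka-.
So pagpohob → paakgpohob.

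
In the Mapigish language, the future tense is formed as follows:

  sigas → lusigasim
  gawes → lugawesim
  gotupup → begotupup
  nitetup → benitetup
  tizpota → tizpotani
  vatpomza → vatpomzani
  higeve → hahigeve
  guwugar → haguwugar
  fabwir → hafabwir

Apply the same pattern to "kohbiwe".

hakohbiwe

sigas and tizpota both have last vowel 'a' yet inflect differently (lusigasim, tizpotani), so the last vowel is not what conditions the rule; the final letter is.
"kohbiwe" ends in -e. The one such stem in the data (higeve → hahigeve) adds the prefix ha-, so the same rule applies.
The other patterns: stems ending in -s add lu- … -im around the stem; stems ending in -p add the prefix be-; stems ending in -a drop the final letter and add -ani.
So kohbiwe → hakohbiwe.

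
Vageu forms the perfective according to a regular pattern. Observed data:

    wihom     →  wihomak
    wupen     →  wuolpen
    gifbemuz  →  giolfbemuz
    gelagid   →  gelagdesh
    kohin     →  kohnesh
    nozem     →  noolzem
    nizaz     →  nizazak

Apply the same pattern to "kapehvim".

nizaz and gifbemuz both end in -z yet inflect differently (nizazak, giolfbemuz), so the final letter is not what conditions the rule; the last vowel is.
"kapehvim" has last vowel 'i'. The stems whose last vowel is 'i' (kohin → kohnesh, gelagid → gelagdesh) delete the last vowel and add -esh.
So kapehvim → kapehvmesh.

kapehvmesh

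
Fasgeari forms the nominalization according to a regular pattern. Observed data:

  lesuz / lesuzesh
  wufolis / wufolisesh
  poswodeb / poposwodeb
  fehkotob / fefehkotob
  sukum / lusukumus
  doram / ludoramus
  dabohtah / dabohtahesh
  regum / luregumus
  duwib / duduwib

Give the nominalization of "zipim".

regum and lesuz both have last vowel 'u' yet inflect differently (luregumus, lesuzesh), so the last vowel is not what conditions the rule; the final letter is.
"zipim" ends in -m. The stems ending in -m (regum → luregumus, sukum → lusukumus, doram → ludoramus) add lu- … -us around the stem.
So zipim → luzipimus.

luzipimus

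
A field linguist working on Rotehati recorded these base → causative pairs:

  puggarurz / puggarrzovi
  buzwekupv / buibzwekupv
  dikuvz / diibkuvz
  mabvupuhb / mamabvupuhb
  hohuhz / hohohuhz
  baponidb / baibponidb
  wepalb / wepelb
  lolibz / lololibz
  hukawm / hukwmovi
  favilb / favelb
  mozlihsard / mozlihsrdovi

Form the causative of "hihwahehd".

hihihwahehd

"hihwahehd" has second-to-last letter 'h'. The stems whose second-to-last letter is 'h' (hohuhz → hohohuhz, mabvupuhb → mamabvupuhb) repeat the first consonant+vowel as a prefix.
So hihwahehd → hihihwahehd.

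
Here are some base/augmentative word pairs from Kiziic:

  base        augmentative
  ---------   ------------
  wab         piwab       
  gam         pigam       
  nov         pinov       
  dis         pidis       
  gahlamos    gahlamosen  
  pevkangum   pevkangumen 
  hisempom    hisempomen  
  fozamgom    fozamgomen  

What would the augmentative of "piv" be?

dis and gahlamos both end in -s yet inflect differently (pidis, gahlamosen), so the final letter is not what conditions the rule; the number of vowels is.
"piv" has 1 vowel. The stems with 1 vowel (wab → piwab, gam → pigam, nov → pinov) add the prefix pi-.
The other pattern: stems with 3 vowels add -en.
So piv → pipiv.

pipiv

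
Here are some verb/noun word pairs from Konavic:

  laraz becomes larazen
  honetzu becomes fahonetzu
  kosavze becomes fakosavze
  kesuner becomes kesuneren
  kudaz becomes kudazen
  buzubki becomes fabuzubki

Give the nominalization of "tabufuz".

"tabufuz" ends in a consonant. The stems ending in a consonant (laraz → larazen, kesuner → kesuneren, kudaz → kudazen) add -en.
The other pattern: stems ending in a vowel add the prefix fa-.
So tabufuz → tabufuzen.

tabufuzen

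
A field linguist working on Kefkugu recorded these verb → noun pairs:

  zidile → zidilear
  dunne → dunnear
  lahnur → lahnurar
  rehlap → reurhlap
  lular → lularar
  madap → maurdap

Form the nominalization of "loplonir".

loplonirar

madap and lular both have last vowel 'a' yet inflect differently (maurdap, lularar), so the last vowel is not what conditions the rule; the final letter is.
"loplonir" ends in -r. The stems ending in -r (lular → lularar, lahnur → lahnurar) add -ar.
The other pattern: stems ending in -p insert -ur- after the first vowel.
So loplonir → loplonirar.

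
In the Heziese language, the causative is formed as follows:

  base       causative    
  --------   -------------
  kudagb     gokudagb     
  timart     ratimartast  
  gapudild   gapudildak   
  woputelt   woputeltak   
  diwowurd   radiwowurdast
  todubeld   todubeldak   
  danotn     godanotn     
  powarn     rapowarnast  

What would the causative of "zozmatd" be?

gozozmatd

woputelt and timart both end in -t yet inflect differently (woputeltak, ratimartast), so the final letter is not what conditions the rule; the second-to-last letter is.
"zozmatd" has second-to-last letter 't'. The one such stem in the data (danotn → godanotn) adds the prefix go-, so the same rule applies.
So zozmatd → gozozmatd.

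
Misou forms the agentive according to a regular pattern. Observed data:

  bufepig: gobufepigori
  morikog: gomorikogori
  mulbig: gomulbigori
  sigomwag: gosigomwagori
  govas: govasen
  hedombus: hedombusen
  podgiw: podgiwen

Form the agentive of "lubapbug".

sigomwag and govas both have last vowel 'a' yet inflect differently (gosigomwagori, govasen), so the last vowel is not what conditions the rule; the final letter is.
"lubapbug" ends in -g. The stems ending in -g (bufepig → gobufepigori, morikog → gomorikogori, mulbig → gomulbigori) add go- … -ori around the stem.
The other pattern: stems ending in -s or -w add -en.
So lubapbug → golubapbugori.

golubapbugori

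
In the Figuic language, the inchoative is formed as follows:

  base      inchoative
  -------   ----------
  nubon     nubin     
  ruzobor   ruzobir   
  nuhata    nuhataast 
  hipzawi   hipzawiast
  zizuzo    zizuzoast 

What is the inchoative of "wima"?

wimaast

nubon and zizuzo both have last vowel 'o' yet inflect differently (nubin, zizuzoast), so the last vowel is not what conditions the rule; whether the stem ends in a vowel or a consonant is.
"wima" ends in a vowel. The stems ending in a vowel (nuhata → nuhataast, hipzawi → hipzawiast, zizuzo → zizuzoast) add -ast.
The other pattern: stems ending in a consonant change the last vowel to 'i'.
So wima → wimaast.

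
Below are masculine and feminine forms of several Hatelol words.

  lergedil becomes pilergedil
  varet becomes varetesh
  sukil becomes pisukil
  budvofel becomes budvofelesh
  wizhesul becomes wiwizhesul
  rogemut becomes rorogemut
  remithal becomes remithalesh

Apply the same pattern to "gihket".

wizhesul and lergedil both end in -l yet inflect differently (wiwizhesul, pilergedil), so the final letter is not what conditions the rule; the last vowel is.
"gihket" has last vowel 'e'. The stems whose last vowel is 'e' (budvofel → budvofelesh, varet → varetesh) add -esh.
So gihket → gihketesh.

gihketesh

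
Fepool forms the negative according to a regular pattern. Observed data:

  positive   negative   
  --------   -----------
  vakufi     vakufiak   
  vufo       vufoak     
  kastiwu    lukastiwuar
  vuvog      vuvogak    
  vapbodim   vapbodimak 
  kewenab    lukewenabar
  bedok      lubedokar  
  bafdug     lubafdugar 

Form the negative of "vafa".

vuvog and bafdug both end in -g yet inflect differently (vuvogak, lubafdugar), so the final letter is not what conditions the rule; the first letter is.
"vafa" begins with v-. The stems beginning with v- (vufo → vufoak, vakufi → vakufiak, vuvog → vuvogak) add -ak.
The other pattern: stems beginning with b- or k- add lu- … -ar around the stem.
So vafa → vafaak.

vafaak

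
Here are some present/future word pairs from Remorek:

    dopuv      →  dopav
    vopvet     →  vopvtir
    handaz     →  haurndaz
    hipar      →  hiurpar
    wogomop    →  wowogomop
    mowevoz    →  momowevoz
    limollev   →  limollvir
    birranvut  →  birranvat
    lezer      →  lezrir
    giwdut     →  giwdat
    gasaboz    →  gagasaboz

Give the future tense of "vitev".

"vitev" has last vowel 'e'. The stems whose last vowel is 'e' (lezer → lezrir, limollev → limollvir, vopvet → vopvtir) delete the last vowel and add -ir.
The other patterns: stems whose last vowel is 'a' insert -ur- after the first vowel; stems whose last vowel is 'u' change the last vowel to 'a'; stems whose last vowel is 'o' repeat the first consonant+vowel as a prefix.
So vitev → vitvir.

vitvir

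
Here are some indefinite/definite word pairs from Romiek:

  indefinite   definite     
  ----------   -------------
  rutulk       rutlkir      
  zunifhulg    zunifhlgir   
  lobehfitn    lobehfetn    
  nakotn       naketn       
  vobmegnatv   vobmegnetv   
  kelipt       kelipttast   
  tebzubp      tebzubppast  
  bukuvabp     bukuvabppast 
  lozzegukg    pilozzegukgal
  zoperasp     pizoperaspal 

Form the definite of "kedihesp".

pikedihespal

zunifhulg and lozzegukg both end in -g yet inflect differently (zunifhlgir, pilozzegukgal), so the final letter is not what conditions the rule; the second-to-last letter is.
"kedihesp" has second-to-last letter 's'. The one such stem in the data (zoperasp → pizoperaspal) adds pi- … -al around the stem, so the same rule applies.
The other patterns: stems whose second-to-last letter is 'l' delete the last vowel and add -ir; stems whose second-to-last letter is 't' change the last vowel to 'e'; stems whose second-to-last letter is 'b' or 'p' double the final consonant and add -ast.
So kedihesp → pikedihespal.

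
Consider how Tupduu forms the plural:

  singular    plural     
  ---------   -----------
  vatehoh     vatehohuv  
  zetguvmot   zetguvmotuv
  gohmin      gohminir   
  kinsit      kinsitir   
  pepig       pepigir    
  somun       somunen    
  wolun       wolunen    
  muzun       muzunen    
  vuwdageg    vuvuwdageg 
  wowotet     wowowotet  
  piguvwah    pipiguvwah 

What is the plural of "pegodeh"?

zetguvmot and kinsit both end in -t yet inflect differently (zetguvmotuv, kinsitir), so the final letter is not what conditions the rule; the last vowel is.
"pegodeh" has last vowel 'e'. The stems whose last vowel is 'e' (vuwdageg → vuvuwdageg, wowotet → wowowotet) repeat the first consonant+vowel as a prefix.
The other patterns: stems whose last vowel is 'o' add -uv; stems whose last vowel is 'i' add -ir; stems whose last vowel is 'u' add -en.
So pegodeh → pepegodeh.

pepegodeh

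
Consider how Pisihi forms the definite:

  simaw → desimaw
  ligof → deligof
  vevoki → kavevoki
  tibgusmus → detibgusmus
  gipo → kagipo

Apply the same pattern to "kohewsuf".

dekohewsuf

ligof and gipo both have last vowel 'o' yet inflect differently (deligof, kagipo), so the last vowel is not what conditions the rule; whether the stem ends in a vowel or a consonant is.
"kohewsuf" ends in a consonant. The stems ending in a consonant (ligof → deligof, tibgusmus → detibgusmus, simaw → desimaw) add the prefix de-.
The other pattern: stems ending in a vowel add the prefix ka-.
So kohewsuf → dekohewsuf.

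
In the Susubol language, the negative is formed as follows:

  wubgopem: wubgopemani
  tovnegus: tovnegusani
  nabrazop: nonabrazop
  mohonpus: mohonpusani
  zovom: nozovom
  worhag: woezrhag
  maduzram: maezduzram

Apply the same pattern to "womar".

maduzram and zovom both end in -m yet inflect differently (maezduzram, nozovom), so the final letter is not what conditions the rule; the last vowel is.
"womar" has last vowel 'a'. The stems whose last vowel is 'a' (maduzram → maezduzram, worhag → woezrhag) insert -ez- after the first vowel.
The other patterns: stems whose last vowel is 'o' add the prefix no-; stems whose last vowel is 'e' or 'u' add -ani.
So womar → woezmar.

woezmar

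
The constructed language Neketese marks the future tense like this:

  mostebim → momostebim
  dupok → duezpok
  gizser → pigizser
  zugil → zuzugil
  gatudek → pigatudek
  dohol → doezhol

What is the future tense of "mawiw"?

mamawiw

dupok and gatudek both end in -k yet inflect differently (duezpok, pigatudek), so the final letter is not what conditions the rule; the last vowel is.
"mawiw" has last vowel 'i'. The stems whose last vowel is 'i' (mostebim → momostebim, zugil → zuzugil) repeat the first consonant+vowel as a prefix.
So mawiw → mamawiw.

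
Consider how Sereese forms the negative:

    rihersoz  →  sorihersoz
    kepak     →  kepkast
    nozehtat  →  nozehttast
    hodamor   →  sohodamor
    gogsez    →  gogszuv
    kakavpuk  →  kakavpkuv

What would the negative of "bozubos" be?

sobozubos

"bozubos" has last vowel 'o'. The stems whose last vowel is 'o' (rihersoz → sorihersoz, hodamor → sohodamor) add the prefix so-.
The other patterns: stems whose last vowel is 'a' delete the last vowel and add -ast; stems whose last vowel is 'e' or 'u' delete the last vowel and add -uv.
So bozubos → sobozubos.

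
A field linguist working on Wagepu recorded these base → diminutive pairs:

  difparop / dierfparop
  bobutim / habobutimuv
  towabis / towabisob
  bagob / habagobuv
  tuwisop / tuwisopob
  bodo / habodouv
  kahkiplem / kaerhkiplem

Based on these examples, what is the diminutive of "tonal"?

"tonal" begins with t-. The stems beginning with t- (towabis → towabisob, tuwisop → tuwisopob) add -ob.
The other patterns: stems beginning with b- add ha- … -uv around the stem; stems beginning with d- or k- insert -er- after the first vowel.
So tonal → tonalob.

tonalob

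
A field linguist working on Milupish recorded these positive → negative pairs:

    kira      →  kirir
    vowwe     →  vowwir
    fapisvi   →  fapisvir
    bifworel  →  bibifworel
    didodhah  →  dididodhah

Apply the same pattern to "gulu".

gulir

"gulu" ends in a vowel. The stems ending in a vowel (kira → kirir, vowwe → vowwir, fapisvi → fapisvir) drop the final letter and add -ir.
The other pattern: stems ending in a consonant repeat the first consonant+vowel as a prefix.
So gulu → gulir.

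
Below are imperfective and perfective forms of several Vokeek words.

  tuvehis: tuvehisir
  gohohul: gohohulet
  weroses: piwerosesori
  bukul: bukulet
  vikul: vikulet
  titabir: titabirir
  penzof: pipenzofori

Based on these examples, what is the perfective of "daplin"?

daplinir

"daplin" has last vowel 'i'. The stems whose last vowel is 'i' (tuvehis → tuvehisir, titabir → titabirir) add -ir.
The other patterns: stems whose last vowel is 'u' add -et; stems whose last vowel is 'e' or 'o' add pi- … -ori around the stem.
So daplin → daplinir.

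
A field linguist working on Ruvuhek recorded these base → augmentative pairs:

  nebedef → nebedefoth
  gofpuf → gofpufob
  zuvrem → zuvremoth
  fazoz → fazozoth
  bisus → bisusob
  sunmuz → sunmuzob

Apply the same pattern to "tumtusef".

"tumtusef" has last vowel 'e'. The stems whose last vowel is 'e' (zuvrem → zuvremoth, nebedef → nebedefoth) add -oth.
So tumtusef → tumtusefoth.

tumtusefoth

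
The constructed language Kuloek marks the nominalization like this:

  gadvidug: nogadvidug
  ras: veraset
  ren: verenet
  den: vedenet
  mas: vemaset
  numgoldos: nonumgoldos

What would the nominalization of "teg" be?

ras and numgoldos both end in -s yet inflect differently (veraset, nonumgoldos), so the final letter is not what conditions the rule; the number of vowels is.
"teg" has 1 vowel. The stems with 1 vowel (den → vedenet, ras → veraset, ren → verenet) add ve- … -et around the stem.
So teg → veteget.

veteget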